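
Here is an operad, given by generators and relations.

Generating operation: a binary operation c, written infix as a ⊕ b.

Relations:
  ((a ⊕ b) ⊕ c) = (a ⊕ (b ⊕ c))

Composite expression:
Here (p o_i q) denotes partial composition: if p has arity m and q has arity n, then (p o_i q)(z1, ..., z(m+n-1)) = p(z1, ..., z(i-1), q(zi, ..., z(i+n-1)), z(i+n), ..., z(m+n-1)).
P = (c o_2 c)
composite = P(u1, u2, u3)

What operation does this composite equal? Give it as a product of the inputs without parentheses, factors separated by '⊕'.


Every regrouping of c is equal, so read the u-inputs in written order.
(u2 ⊕ u3) flattens to u2 ⊕ u3
(u1 ⊕ (u2 ⊕ u3)) flattens to u1 ⊕ u2 ⊕ u3

u1 ⊕ u2 ⊕ u3


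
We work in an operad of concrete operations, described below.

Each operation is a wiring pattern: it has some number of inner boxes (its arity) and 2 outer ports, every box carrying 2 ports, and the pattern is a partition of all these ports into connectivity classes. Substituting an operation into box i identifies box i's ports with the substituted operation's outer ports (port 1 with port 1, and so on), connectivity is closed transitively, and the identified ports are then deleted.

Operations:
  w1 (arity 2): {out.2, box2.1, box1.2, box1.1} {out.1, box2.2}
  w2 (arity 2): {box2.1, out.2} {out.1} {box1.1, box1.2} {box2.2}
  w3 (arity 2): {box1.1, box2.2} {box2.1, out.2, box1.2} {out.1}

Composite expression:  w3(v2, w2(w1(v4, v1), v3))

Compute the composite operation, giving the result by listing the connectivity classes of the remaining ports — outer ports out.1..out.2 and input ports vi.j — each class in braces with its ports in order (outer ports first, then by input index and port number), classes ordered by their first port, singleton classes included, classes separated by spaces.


{out.1} {out.2, v2.2} {v1.1, v1.2, v4.1, v4.2} {v2.1, v3.1} {v3.2}

Two ports join when wires chain via w3-identified ports.
composing w1 on (v4, v1), with out.j its own outer ports: {out.1, v1.2} {out.2, v1.1, v4.1, v4.2}
composing w2 on (v4, v1, v3), with out.j its own outer ports: {out.1} {out.2, v3.1} {v1.1, v1.2, v4.1, v4.2} {v3.2}
composing w3 on (v2, v4, v1, v3), with out.j its own outer ports: {out.1} {out.2, v2.2} {v1.1, v1.2, v4.1, v4.2} {v2.1, v3.1} {v3.2}


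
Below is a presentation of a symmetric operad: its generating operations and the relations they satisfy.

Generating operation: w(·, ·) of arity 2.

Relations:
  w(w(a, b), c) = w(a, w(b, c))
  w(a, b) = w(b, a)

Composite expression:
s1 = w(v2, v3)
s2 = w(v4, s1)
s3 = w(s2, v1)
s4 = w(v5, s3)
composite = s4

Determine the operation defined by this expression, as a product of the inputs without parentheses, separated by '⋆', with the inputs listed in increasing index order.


v1 ⋆ v2 ⋆ v3 ⋆ v4 ⋆ v5

With w associative and commutative, the v-input set is all that matters.
w(v2, v3) spells out as v2 ⋆ v3
w(v4, w(v2, v3)) spells out as v4 ⋆ v2 ⋆ v3
w(w(v4, w(v2, v3)), v1) spells out as v4 ⋆ v2 ⋆ v3 ⋆ v1
w(v5, w(w(v4, w(v2, v3)), v1)) spells out as v5 ⋆ v4 ⋆ v2 ⋆ v3 ⋆ v1
rearranged into index order: v1 ⋆ v2 ⋆ v3 ⋆ v4 ⋆ v5


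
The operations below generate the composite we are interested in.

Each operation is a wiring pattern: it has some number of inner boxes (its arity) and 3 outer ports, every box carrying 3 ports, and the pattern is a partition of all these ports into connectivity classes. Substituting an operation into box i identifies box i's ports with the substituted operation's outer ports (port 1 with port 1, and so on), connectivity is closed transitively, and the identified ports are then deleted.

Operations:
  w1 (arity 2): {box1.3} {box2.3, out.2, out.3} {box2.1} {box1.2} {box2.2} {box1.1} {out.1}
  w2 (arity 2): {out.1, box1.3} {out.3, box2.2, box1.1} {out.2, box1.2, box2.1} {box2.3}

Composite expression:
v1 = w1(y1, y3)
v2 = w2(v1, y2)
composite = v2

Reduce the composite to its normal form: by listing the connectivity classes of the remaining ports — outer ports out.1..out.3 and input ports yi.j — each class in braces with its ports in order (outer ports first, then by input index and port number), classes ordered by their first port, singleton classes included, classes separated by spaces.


{out.1, out.2, y2.1, y3.3} {out.3, y2.2} {y1.1} {y1.2} {y1.3} {y2.3} {y3.1} {y3.2}

After gluing at w2, chains via deleted ports link the y-ports.
through w1, on inputs (y1, y3): {out.1} {out.2, out.3, y3.3} {y1.1} {y1.2} {y1.3} {y3.1} {y3.2} (out.j = stage outer ports)
through w2, on inputs (y1, y3, y2): {out.1, out.2, y2.1, y3.3} {out.3, y2.2} {y1.1} {y1.2} {y1.3} {y2.3} {y3.1} {y3.2} (out.j = stage outer ports)


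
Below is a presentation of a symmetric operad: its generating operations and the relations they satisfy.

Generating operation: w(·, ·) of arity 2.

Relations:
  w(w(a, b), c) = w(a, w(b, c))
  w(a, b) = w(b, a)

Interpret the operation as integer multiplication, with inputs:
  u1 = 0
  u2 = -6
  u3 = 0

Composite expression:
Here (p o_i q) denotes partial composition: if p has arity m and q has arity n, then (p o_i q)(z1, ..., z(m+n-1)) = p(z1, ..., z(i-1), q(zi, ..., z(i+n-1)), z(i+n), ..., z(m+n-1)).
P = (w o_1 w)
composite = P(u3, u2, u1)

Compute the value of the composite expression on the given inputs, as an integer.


0

w(u3, u2) = 0
w(w(u3, u2), u1) = 0


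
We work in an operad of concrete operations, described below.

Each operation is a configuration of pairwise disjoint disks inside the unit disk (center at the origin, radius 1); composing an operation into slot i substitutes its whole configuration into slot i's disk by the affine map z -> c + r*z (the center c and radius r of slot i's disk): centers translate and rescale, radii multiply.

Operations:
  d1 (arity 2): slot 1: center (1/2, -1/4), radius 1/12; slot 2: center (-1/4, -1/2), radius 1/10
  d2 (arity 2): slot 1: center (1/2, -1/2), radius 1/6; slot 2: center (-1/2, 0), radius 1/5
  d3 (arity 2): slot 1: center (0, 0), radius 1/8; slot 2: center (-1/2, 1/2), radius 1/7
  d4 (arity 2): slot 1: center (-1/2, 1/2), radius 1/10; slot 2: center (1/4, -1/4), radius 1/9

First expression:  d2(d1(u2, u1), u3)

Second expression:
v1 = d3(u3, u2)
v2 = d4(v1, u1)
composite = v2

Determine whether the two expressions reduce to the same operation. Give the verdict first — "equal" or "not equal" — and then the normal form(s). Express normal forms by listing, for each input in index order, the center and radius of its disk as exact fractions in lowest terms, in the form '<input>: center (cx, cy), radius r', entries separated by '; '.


not equal — first u1: center (11/24, -7/12), radius 1/60; u2: center (7/12, -13/24), radius 1/72; u3: center (-1/2, 0), radius 1/5, second u1: center (1/4, -1/4), radius 1/9; u2: center (-11/20, 11/20), radius 1/70; u3: center (-1/2, 1/2), radius 1/80

In normal form, the first expression is u1: center (11/24, -7/12), radius 1/60; u2: center (7/12, -13/24), radius 1/72; u3: center (-1/2, 0), radius 1/5
In normal form, the second expression is u1: center (1/4, -1/4), radius 1/9; u2: center (-11/20, 11/20), radius 1/70; u3: center (-1/2, 1/2), radius 1/80
The normal forms differ: not equal.


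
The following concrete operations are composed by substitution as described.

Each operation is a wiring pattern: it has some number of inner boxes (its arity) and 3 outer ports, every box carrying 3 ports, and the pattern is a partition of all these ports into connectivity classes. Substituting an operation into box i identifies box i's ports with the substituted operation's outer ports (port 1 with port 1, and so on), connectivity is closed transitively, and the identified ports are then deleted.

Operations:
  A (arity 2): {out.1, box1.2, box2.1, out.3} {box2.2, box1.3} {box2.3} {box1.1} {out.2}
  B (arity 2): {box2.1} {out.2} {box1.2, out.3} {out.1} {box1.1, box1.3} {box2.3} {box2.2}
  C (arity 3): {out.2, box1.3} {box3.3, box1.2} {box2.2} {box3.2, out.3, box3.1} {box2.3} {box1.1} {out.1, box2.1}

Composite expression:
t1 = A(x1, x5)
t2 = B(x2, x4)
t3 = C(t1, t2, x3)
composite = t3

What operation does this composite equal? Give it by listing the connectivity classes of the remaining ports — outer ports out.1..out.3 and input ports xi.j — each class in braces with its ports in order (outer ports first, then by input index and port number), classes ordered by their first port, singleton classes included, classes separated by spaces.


{out.1} {out.2, x1.2, x5.1} {out.3, x3.1, x3.2} {x1.1} {x1.3, x5.2} {x2.1, x2.3} {x2.2} {x3.3} {x4.1} {x4.2} {x4.3} {x5.3}

Connectivity passes through glued C-boundaries; trace each wire chain.
stage A: inputs (x1, x5), connectivity {out.1, out.3, x1.2, x5.1} {out.2} {x1.1} {x1.3, x5.2} {x5.3}, out.j its boundary
stage B: inputs (x2, x4), connectivity {out.1} {out.2} {out.3, x2.2} {x2.1, x2.3} {x4.1} {x4.2} {x4.3}, out.j its boundary
stage C: inputs (x1, x5, x2, x4, x3), connectivity {out.1} {out.2, x1.2, x5.1} {out.3, x3.1, x3.2} {x1.1} {x1.3, x5.2} {x2.1, x2.3} {x2.2} {x3.3} {x4.1} {x4.2} {x4.3} {x5.3}, out.j its boundary


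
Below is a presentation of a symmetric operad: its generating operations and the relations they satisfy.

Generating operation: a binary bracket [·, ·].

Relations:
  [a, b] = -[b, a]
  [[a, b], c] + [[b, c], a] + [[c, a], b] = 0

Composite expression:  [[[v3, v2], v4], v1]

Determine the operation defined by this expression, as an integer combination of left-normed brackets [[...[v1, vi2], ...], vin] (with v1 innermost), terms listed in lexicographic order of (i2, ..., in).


Left-normed coefficients sit on the v1-initial expansion words.
Composite bracket: [[[v3, v2], v4], v1]
The bracket unfolds into 8 signed words via [a, b] = ab - ba (2^3 = 8).
Collect the words opening with v1:
  sign of v1v2v3v4 is +1, so it contributes +[[[v1, v2], v3], v4]
  sign of v1v3v2v4 is -1, so it contributes -[[[v1, v3], v2], v4]
  sign of v1v4v2v3 is -1, so it contributes -[[[v1, v4], v2], v3]
  sign of v1v4v3v2 is +1, so it contributes +[[[v1, v4], v3], v2]

[[[v1, v2], v3], v4] - [[[v1, v3], v2], v4] - [[[v1, v4], v2], v3] + [[[v1, v4], v3], v2]


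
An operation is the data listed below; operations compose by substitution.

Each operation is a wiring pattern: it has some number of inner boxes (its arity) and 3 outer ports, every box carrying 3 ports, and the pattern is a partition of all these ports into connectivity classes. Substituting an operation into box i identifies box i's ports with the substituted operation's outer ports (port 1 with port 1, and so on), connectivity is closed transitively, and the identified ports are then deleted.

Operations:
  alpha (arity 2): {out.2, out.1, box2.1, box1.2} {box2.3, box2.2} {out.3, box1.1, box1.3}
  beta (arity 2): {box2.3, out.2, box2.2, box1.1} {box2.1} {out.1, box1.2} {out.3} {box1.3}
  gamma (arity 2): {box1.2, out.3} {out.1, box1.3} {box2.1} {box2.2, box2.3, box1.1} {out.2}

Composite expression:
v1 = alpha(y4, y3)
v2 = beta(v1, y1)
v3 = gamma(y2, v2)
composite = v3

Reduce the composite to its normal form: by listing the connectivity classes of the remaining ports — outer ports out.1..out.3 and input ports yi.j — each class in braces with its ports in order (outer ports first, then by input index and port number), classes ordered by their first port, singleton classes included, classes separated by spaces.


Treat the ports identified at gamma as solder joints: merge, then drop.
after alpha, the pattern on (y4, y3) reads {out.1, out.2, y3.1, y4.2} {out.3, y4.1, y4.3} {y3.2, y3.3} (out.j = its outer ports)
after beta, the pattern on (y4, y3, y1) reads {out.1, out.2, y1.2, y1.3, y3.1, y4.2} {out.3} {y1.1} {y3.2, y3.3} {y4.1, y4.3} (out.j = its outer ports)
after gamma, the pattern on (y2, y4, y3, y1) reads {out.1, y2.3} {out.2} {out.3, y2.2} {y1.1} {y1.2, y1.3, y2.1, y3.1, y4.2} {y3.2, y3.3} {y4.1, y4.3} (out.j = its outer ports)

{out.1, y2.3} {out.2} {out.3, y2.2} {y1.1} {y1.2, y1.3, y2.1, y3.1, y4.2} {y3.2, y3.3} {y4.1, y4.3}


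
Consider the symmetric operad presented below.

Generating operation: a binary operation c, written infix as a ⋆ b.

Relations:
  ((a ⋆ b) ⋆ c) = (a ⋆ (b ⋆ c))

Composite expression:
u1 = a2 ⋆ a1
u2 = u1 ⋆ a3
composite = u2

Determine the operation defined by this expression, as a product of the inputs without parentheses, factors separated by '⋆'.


Key point: c is associative — brackets drop, the a-order remains.
(a2 ⋆ a1) unparenthesizes to a2 ⋆ a1
((a2 ⋆ a1) ⋆ a3) unparenthesizes to a2 ⋆ a1 ⋆ a3

a2 ⋆ a1 ⋆ a3


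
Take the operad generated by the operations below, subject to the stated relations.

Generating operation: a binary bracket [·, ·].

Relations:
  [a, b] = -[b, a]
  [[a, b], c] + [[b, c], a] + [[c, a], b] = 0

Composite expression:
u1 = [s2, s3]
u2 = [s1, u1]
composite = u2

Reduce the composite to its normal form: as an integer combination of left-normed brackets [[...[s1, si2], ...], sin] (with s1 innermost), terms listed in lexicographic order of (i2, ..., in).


Expand each bracket as ab - ba; the s1-initial words give the coefficients.
Composite bracket: [s1, [s2, s3]]
Full expansion: 4 signed words from ab - ba (2^2 = 4).
The s1-initial words carry the normal form:
  the word s1s2s3 carries sign +1 and contributes +[[s1, s2], s3]
  the word s1s3s2 carries sign -1 and contributes -[[s1, s3], s2]

[[s1, s2], s3] - [[s1, s3], s2]


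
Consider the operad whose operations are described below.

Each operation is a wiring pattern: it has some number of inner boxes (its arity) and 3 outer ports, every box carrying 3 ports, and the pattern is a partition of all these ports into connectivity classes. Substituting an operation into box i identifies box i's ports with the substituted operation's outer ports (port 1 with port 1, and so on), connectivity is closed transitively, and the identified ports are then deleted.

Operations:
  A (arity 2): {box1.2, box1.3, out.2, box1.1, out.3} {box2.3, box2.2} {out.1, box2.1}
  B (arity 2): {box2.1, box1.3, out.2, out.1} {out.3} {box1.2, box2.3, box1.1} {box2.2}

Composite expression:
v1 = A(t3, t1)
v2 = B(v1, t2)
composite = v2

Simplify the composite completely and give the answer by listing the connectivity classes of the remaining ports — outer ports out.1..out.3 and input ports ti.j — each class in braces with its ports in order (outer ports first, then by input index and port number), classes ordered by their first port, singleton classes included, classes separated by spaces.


{out.1, out.2, t1.1, t2.1, t2.3, t3.1, t3.2, t3.3} {out.3} {t1.2, t1.3} {t2.2}


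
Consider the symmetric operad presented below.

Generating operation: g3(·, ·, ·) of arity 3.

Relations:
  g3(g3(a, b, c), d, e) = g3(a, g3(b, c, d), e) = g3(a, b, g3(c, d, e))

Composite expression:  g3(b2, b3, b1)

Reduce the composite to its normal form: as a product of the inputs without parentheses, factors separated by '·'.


b2 · b3 · b1

The g3-tree's shape is irrelevant; the b-reading-order decides.
g3(b2, b3, b1) reduces to b2 · b3 · b1


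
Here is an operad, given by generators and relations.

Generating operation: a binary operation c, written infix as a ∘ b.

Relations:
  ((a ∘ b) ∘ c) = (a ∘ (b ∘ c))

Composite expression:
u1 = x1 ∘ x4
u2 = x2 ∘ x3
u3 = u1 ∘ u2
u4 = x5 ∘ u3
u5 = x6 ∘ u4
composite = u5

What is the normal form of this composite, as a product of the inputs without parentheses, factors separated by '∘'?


Associativity of c dissolves the nesting; only the x-input order survives.
(x1 ∘ x4) reduces to x1 ∘ x4
(x2 ∘ x3) reduces to x2 ∘ x3
((x1 ∘ x4) ∘ (x2 ∘ x3)) reduces to x1 ∘ x4 ∘ x2 ∘ x3
(x5 ∘ ((x1 ∘ x4) ∘ (x2 ∘ x3))) reduces to x5 ∘ x1 ∘ x4 ∘ x2 ∘ x3
(x6 ∘ (x5 ∘ ((x1 ∘ x4) ∘ (x2 ∘ x3)))) reduces to x6 ∘ x5 ∘ x1 ∘ x4 ∘ x2 ∘ x3

x6 ∘ x5 ∘ x1 ∘ x4 ∘ x2 ∘ x3


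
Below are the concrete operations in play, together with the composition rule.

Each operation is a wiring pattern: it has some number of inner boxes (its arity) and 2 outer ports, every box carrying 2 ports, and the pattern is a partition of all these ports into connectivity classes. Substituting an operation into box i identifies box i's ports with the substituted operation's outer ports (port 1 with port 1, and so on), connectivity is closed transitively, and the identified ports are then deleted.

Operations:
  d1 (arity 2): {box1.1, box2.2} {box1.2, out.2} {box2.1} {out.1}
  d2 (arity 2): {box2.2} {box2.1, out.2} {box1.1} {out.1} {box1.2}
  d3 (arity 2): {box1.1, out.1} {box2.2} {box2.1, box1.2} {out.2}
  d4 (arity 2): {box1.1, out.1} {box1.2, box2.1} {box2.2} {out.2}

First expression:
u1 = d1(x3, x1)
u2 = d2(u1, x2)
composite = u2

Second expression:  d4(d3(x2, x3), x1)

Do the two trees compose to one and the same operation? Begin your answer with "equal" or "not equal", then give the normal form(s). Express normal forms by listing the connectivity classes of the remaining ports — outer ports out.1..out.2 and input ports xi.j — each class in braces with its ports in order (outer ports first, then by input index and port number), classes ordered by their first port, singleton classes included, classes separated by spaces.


not equal; first: {out.1} {out.2, x2.1} {x1.1} {x1.2, x3.1} {x2.2} {x3.2}; second: {out.1, x2.1} {out.2} {x1.1} {x1.2} {x2.2, x3.1} {x3.2}

The first expression, normalized: {out.1} {out.2, x2.1} {x1.1} {x1.2, x3.1} {x2.2} {x3.2}
The second expression, normalized: {out.1, x2.1} {out.2} {x1.1} {x1.2} {x2.2, x3.1} {x3.2}
They disagree, so not equal.


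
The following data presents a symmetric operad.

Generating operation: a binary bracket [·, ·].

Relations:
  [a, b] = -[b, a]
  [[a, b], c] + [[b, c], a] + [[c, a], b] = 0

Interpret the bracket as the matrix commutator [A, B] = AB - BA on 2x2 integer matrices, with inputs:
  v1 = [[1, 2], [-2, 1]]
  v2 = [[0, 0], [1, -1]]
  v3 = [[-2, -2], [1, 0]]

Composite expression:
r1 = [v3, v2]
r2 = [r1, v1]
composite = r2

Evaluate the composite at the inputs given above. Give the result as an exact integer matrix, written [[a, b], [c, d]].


[[-10, -8], [-8, 10]]

[v3, v2] = [[-2, 2], [3, 2]]
[[v3, v2], v1] = [[-10, -8], [-8, 10]]


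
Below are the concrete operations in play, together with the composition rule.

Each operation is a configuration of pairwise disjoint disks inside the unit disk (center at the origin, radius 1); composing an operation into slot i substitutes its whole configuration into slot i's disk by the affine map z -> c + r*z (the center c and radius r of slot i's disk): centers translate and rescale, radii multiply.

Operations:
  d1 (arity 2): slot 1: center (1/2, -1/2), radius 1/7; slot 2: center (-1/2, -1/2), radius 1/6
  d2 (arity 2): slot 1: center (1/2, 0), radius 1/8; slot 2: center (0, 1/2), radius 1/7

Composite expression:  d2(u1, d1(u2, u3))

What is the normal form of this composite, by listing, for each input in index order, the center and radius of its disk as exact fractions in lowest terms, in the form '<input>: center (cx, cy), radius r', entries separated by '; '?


u1: center (1/2, 0), radius 1/8; u2: center (1/14, 3/7), radius 1/49; u3: center (-1/14, 3/7), radius 1/42

Only the slot chain above each u matters under d2; compose those maps.
input u1: applying the 1 nested substitution gives center (1/2, 0), radius 1/8
input u2: applying the 2 nested substitutions gives center (1/14, 3/7), radius 1/49
input u3: applying the 2 nested substitutions gives center (-1/14, 3/7), radius 1/42


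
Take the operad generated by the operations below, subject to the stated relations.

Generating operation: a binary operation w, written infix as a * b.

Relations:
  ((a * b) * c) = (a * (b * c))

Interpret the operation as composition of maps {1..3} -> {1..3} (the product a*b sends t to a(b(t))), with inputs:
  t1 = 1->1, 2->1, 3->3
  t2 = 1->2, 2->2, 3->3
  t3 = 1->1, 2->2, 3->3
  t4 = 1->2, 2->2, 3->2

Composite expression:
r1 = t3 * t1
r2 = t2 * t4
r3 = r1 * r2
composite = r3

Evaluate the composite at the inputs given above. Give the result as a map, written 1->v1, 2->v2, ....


(t3 * t1) = 1->1, 2->1, 3->3
(t2 * t4) = 1->2, 2->2, 3->2
((t3 * t1) * (t2 * t4)) = 1->1, 2->1, 3->1

1->1, 2->1, 3->1


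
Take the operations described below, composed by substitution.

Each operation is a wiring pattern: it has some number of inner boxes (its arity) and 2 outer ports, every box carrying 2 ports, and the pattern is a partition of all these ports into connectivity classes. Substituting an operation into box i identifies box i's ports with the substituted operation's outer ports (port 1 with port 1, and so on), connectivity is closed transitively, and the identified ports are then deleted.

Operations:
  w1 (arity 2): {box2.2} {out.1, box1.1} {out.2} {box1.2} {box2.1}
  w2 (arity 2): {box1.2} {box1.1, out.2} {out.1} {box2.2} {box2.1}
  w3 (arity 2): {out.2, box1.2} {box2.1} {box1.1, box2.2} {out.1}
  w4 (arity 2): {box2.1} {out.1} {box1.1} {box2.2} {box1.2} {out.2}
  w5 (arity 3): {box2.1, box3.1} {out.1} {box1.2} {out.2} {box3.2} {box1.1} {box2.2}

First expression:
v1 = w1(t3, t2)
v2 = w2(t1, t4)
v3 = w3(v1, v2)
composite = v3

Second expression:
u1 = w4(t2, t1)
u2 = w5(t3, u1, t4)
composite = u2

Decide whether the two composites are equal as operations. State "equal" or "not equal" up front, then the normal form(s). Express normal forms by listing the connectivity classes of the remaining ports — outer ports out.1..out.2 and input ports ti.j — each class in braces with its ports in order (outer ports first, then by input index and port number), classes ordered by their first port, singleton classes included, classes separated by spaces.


Reducing the first expression gives {out.1} {out.2} {t1.1, t3.1} {t1.2} {t2.1} {t2.2} {t3.2} {t4.1} {t4.2}
Reducing the second expression gives {out.1} {out.2} {t1.1} {t1.2} {t2.1} {t2.2} {t3.1} {t3.2} {t4.1} {t4.2}
Different reductions; not equal.

not equal; first: {out.1} {out.2} {t1.1, t3.1} {t1.2} {t2.1} {t2.2} {t3.2} {t4.1} {t4.2}; second: {out.1} {out.2} {t1.1} {t1.2} {t2.1} {t2.2} {t3.1} {t3.2} {t4.1} {t4.2}


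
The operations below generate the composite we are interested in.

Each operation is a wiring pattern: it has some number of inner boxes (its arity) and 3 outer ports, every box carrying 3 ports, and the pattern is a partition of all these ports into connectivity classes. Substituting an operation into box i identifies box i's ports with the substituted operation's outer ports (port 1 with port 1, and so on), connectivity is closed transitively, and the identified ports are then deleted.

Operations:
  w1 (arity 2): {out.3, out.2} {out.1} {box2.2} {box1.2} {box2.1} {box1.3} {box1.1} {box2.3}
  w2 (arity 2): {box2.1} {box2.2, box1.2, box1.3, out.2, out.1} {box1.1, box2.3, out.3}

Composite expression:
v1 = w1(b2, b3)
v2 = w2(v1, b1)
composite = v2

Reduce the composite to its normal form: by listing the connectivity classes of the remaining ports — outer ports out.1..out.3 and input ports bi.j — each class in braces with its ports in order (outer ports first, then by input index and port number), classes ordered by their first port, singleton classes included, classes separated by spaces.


{out.1, out.2, b1.2} {out.3, b1.3} {b1.1} {b2.1} {b2.2} {b2.3} {b3.1} {b3.2} {b3.3}


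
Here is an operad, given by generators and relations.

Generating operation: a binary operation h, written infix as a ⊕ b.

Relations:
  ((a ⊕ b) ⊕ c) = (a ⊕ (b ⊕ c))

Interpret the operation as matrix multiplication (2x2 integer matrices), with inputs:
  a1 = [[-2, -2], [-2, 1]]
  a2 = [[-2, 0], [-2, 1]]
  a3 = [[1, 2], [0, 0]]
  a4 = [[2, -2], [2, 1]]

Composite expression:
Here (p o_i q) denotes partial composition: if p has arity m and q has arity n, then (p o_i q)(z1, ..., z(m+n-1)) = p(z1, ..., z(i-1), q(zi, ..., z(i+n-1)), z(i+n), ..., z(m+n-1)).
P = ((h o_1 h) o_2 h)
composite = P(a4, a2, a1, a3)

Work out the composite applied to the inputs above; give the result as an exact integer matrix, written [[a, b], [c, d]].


[[4, 8], [10, 20]]

(a2 ⊕ a1) = [[4, 4], [2, 5]]
(a4 ⊕ (a2 ⊕ a1)) = [[4, -2], [10, 13]]
((a4 ⊕ (a2 ⊕ a1)) ⊕ a3) = [[4, 8], [10, 20]]


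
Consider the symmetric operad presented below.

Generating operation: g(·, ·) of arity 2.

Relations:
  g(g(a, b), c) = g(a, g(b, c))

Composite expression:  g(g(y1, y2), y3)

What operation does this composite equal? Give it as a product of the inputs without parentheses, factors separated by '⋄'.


y1 ⋄ y2 ⋄ y3

Every regrouping of g is equal, so read the y-inputs in written order.
g(y1, y2) collapses to y1 ⋄ y2
g(g(y1, y2), y3) collapses to y1 ⋄ y2 ⋄ y3


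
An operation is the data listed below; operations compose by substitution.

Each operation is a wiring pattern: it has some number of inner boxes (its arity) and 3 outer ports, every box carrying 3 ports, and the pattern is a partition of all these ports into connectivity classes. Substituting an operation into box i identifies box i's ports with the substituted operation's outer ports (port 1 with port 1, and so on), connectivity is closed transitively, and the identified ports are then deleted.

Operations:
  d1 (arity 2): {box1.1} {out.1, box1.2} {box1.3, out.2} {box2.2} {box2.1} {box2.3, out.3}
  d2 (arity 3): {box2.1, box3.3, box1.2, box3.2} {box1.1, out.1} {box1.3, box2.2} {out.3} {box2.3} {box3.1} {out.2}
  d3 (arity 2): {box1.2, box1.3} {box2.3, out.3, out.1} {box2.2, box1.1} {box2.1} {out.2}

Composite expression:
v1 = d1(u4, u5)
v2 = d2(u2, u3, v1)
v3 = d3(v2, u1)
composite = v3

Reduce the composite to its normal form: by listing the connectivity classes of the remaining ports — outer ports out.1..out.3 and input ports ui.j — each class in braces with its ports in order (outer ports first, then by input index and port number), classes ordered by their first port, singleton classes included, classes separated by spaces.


{out.1, out.3, u1.3} {out.2} {u1.1} {u1.2, u2.1} {u2.2, u3.1, u4.3, u5.3} {u2.3, u3.2} {u3.3} {u4.1} {u4.2} {u5.1} {u5.2}

Two ports join when wires chain via d3-identified ports.
stage d1: inputs (u4, u5), connectivity {out.1, u4.2} {out.2, u4.3} {out.3, u5.3} {u4.1} {u5.1} {u5.2}, out.j its boundary
stage d2: inputs (u2, u3, u4, u5), connectivity {out.1, u2.1} {out.2} {out.3} {u2.2, u3.1, u4.3, u5.3} {u2.3, u3.2} {u3.3} {u4.1} {u4.2} {u5.1} {u5.2}, out.j its boundary
stage d3: inputs (u2, u3, u4, u5, u1), connectivity {out.1, out.3, u1.3} {out.2} {u1.1} {u1.2, u2.1} {u2.2, u3.1, u4.3, u5.3} {u2.3, u3.2} {u3.3} {u4.1} {u4.2} {u5.1} {u5.2}, out.j its boundary


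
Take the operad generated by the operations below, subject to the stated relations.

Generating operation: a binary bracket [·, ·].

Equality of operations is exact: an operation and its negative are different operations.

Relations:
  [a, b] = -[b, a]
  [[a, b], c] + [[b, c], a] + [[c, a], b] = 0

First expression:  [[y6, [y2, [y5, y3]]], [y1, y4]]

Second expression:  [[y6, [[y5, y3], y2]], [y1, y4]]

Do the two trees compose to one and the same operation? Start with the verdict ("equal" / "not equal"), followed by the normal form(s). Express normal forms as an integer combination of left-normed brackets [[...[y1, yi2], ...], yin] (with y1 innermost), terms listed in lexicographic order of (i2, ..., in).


not equal; first: -[[[[[y1, y4], y2], y3], y5], y6] + [[[[[y1, y4], y2], y5], y3], y6] + [[[[[y1, y4], y3], y5], y2], y6] - [[[[[y1, y4], y5], y3], y2], y6] + [[[[[y1, y4], y6], y2], y3], y5] - [[[[[y1, y4], y6], y2], y5], y3] - [[[[[y1, y4], y6], y3], y5], y2] + [[[[[y1, y4], y6], y5], y3], y2]; second: [[[[[y1, y4], y2], y3], y5], y6] - [[[[[y1, y4], y2], y5], y3], y6] - [[[[[y1, y4], y3], y5], y2], y6] + [[[[[y1, y4], y5], y3], y2], y6] - [[[[[y1, y4], y6], y2], y3], y5] + [[[[[y1, y4], y6], y2], y5], y3] + [[[[[y1, y4], y6], y3], y5], y2] - [[[[[y1, y4], y6], y5], y3], y2]

Normal form of the first expression: -[[[[[y1, y4], y2], y3], y5], y6] + [[[[[y1, y4], y2], y5], y3], y6] + [[[[[y1, y4], y3], y5], y2], y6] - [[[[[y1, y4], y5], y3], y2], y6] + [[[[[y1, y4], y6], y2], y3], y5] - [[[[[y1, y4], y6], y2], y5], y3] - [[[[[y1, y4], y6], y3], y5], y2] + [[[[[y1, y4], y6], y5], y3], y2]
Normal form of the second expression: [[[[[y1, y4], y2], y3], y5], y6] - [[[[[y1, y4], y2], y5], y3], y6] - [[[[[y1, y4], y3], y5], y2], y6] + [[[[[y1, y4], y5], y3], y2], y6] - [[[[[y1, y4], y6], y2], y3], y5] + [[[[[y1, y4], y6], y2], y5], y3] + [[[[[y1, y4], y6], y3], y5], y2] - [[[[[y1, y4], y6], y5], y3], y2]
Different reductions; not equal.


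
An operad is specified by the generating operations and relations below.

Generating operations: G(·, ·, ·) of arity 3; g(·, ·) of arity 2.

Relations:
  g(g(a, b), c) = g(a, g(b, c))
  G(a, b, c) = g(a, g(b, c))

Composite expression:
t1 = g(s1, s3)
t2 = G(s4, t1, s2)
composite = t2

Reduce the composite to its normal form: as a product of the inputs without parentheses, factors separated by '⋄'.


s4 ⋄ s1 ⋄ s3 ⋄ s2

Under associativity of G, the answer is the s's in reading order.
g(s1, s3) linearizes to s1 ⋄ s3
G(s4, g(s1, s3), s2) linearizes to s4 ⋄ s1 ⋄ s3 ⋄ s2


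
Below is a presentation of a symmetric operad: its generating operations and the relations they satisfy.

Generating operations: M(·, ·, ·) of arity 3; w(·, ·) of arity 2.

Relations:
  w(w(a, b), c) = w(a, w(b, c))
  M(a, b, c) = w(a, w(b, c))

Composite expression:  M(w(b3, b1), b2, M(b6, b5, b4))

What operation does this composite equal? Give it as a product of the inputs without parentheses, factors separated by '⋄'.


Every regrouping of M is equal, so read the b-inputs in written order.
w(b3, b1) unparenthesizes to b3 ⋄ b1
M(b6, b5, b4) unparenthesizes to b6 ⋄ b5 ⋄ b4
M(w(b3, b1), b2, M(b6, b5, b4)) unparenthesizes to b3 ⋄ b1 ⋄ b2 ⋄ b6 ⋄ b5 ⋄ b4

b3 ⋄ b1 ⋄ b2 ⋄ b6 ⋄ b5 ⋄ b4


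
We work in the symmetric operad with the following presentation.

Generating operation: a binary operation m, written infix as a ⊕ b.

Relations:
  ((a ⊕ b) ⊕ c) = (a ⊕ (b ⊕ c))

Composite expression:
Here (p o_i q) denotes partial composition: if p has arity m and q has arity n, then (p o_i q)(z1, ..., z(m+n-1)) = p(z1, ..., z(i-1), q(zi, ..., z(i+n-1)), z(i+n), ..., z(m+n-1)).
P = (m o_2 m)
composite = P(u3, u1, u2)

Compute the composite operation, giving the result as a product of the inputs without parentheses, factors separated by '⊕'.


u3 ⊕ u1 ⊕ u2

Every regrouping of m is equal, so read the u-inputs in written order.
(u1 ⊕ u2) spells out as u1 ⊕ u2
(u3 ⊕ (u1 ⊕ u2)) spells out as u3 ⊕ u1 ⊕ u2


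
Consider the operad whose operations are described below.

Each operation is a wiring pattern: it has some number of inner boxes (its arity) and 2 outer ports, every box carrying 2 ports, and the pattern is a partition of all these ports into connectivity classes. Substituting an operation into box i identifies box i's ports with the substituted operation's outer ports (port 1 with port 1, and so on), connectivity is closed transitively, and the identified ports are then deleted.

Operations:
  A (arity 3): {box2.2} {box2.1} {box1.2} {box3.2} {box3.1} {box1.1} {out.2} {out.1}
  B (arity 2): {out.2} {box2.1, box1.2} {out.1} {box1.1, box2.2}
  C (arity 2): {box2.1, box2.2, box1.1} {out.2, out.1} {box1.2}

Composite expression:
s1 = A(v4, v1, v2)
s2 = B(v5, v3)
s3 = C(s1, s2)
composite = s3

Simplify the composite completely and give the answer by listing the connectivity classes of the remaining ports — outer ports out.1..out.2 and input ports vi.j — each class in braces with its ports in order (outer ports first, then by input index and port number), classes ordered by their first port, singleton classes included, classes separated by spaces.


{out.1, out.2} {v1.1} {v1.2} {v2.1} {v2.2} {v3.1, v5.2} {v3.2, v5.1} {v4.1} {v4.2}

After gluing at C, chains via deleted ports link the v-ports.
A over (v4, v1, v2) gives {out.1} {out.2} {v1.1} {v1.2} {v2.1} {v2.2} {v4.1} {v4.2}, out.j being that stage's outer ports
B over (v5, v3) gives {out.1} {out.2} {v3.1, v5.2} {v3.2, v5.1}, out.j being that stage's outer ports
C over (v4, v1, v2, v5, v3) gives {out.1, out.2} {v1.1} {v1.2} {v2.1} {v2.2} {v3.1, v5.2} {v3.2, v5.1} {v4.1} {v4.2}, out.j being that stage's outer ports


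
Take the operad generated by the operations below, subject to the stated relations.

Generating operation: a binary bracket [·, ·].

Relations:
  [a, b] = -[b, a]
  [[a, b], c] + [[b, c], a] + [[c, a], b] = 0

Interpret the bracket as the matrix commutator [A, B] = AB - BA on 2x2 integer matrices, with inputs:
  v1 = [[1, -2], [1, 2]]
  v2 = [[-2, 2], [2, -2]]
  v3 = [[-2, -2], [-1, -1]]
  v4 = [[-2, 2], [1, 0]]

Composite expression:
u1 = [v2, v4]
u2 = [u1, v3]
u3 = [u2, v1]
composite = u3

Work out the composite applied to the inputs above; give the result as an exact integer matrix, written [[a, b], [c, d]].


[[12, 60], [24, -12]]

[v2, v4] = [[-2, 4], [-4, 2]]
[[v2, v4], v3] = [[-12, 12], [0, 12]]
[[[v2, v4], v3], v1] = [[12, 60], [24, -12]]


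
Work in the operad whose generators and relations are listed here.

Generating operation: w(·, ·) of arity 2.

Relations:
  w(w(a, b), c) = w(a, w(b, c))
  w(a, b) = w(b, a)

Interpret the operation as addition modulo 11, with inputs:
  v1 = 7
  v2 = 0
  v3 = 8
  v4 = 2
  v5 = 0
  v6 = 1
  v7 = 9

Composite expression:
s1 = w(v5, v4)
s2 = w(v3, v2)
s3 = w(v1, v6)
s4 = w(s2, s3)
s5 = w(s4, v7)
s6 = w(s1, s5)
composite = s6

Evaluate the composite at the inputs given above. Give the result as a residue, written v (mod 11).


w(v5, v4) = 2
w(v3, v2) = 8
w(v1, v6) = 8
w(w(v3, v2), w(v1, v6)) = 5
w(w(w(v3, v2), w(v1, v6)), v7) = 3
w(w(v5, v4), w(w(w(v3, v2), w(v1, v6)), v7)) = 5

5 (mod 11)


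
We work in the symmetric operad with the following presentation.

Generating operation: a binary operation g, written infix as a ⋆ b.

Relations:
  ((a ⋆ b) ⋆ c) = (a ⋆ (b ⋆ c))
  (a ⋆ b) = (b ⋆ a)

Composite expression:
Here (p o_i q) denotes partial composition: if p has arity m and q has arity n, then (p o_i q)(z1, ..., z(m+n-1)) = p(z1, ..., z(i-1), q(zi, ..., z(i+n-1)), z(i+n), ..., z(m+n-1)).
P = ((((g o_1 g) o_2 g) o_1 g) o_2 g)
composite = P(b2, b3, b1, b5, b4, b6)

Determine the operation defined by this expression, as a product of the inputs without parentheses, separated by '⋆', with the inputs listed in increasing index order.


b1 ⋆ b2 ⋆ b3 ⋆ b4 ⋆ b5 ⋆ b6

Shape and order are irrelevant to g; the b-input set decides.
(b3 ⋆ b1) unparenthesizes to b3 ⋆ b1
(b2 ⋆ (b3 ⋆ b1)) unparenthesizes to b2 ⋆ b3 ⋆ b1
(b5 ⋆ b4) unparenthesizes to b5 ⋆ b4
((b2 ⋆ (b3 ⋆ b1)) ⋆ (b5 ⋆ b4)) unparenthesizes to b2 ⋆ b3 ⋆ b1 ⋆ b5 ⋆ b4
(((b2 ⋆ (b3 ⋆ b1)) ⋆ (b5 ⋆ b4)) ⋆ b6) unparenthesizes to b2 ⋆ b3 ⋆ b1 ⋆ b5 ⋆ b4 ⋆ b6
commutativity sorts the factors: b1 ⋆ b2 ⋆ b3 ⋆ b4 ⋆ b5 ⋆ b6


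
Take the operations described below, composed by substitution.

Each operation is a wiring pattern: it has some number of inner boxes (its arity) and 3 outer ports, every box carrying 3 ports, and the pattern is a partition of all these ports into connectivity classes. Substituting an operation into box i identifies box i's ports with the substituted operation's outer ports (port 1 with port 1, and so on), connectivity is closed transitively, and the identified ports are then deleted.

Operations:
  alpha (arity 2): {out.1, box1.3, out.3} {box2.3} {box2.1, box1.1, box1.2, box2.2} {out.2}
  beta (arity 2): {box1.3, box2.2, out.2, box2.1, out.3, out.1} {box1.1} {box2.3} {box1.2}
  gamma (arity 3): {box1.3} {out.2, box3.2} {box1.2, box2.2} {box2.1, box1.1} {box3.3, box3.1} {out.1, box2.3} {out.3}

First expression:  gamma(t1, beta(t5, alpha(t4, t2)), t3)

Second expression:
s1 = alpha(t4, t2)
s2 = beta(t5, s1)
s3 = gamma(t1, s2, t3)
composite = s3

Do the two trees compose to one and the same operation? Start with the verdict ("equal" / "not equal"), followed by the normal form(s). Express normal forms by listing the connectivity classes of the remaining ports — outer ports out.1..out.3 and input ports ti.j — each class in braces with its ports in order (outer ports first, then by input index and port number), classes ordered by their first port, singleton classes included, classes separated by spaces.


equal; both compose to {out.1, t1.1, t1.2, t4.3, t5.3} {out.2, t3.2} {out.3} {t1.3} {t2.1, t2.2, t4.1, t4.2} {t2.3} {t3.1, t3.3} {t5.1} {t5.2}


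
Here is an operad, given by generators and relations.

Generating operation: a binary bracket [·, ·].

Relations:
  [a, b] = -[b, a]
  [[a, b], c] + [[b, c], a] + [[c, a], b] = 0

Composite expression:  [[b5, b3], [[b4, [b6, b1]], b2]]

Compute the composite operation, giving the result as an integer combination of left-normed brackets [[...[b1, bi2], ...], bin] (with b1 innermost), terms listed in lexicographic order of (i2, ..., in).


[[[[[b1, b6], b4], b2], b3], b5] - [[[[[b1, b6], b4], b2], b5], b3]

A multilinear Lie element is pinned by b1-initial words (b1 innermost).
Composite bracket: [[b5, b3], [[b4, [b6, b1]], b2]]
The bracket unfolds into 32 signed words via [a, b] = ab - ba (2^5 = 32).
Keep just the words that open with b1:
  b1b6b4b2b3b5 appears with sign +1, giving the term +[[[[[b1, b6], b4], b2], b3], b5]
  b1b6b4b2b5b3 appears with sign -1, giving the term -[[[[[b1, b6], b4], b2], b5], b3]


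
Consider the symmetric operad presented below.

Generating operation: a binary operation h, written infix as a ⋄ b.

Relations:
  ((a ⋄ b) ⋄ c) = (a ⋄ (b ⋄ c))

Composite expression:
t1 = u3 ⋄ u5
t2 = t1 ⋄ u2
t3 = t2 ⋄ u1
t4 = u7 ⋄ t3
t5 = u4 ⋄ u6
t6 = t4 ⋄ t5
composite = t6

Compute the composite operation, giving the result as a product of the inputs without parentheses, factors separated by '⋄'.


u7 ⋄ u3 ⋄ u5 ⋄ u2 ⋄ u1 ⋄ u4 ⋄ u6

Key point: h is associative — brackets drop, the u-order remains.
(u3 ⋄ u5) reduces to u3 ⋄ u5
((u3 ⋄ u5) ⋄ u2) reduces to u3 ⋄ u5 ⋄ u2
(((u3 ⋄ u5) ⋄ u2) ⋄ u1) reduces to u3 ⋄ u5 ⋄ u2 ⋄ u1
(u7 ⋄ (((u3 ⋄ u5) ⋄ u2) ⋄ u1)) reduces to u7 ⋄ u3 ⋄ u5 ⋄ u2 ⋄ u1
(u4 ⋄ u6) reduces to u4 ⋄ u6
((u7 ⋄ (((u3 ⋄ u5) ⋄ u2) ⋄ u1)) ⋄ (u4 ⋄ u6)) reduces to u7 ⋄ u3 ⋄ u5 ⋄ u2 ⋄ u1 ⋄ u4 ⋄ u6


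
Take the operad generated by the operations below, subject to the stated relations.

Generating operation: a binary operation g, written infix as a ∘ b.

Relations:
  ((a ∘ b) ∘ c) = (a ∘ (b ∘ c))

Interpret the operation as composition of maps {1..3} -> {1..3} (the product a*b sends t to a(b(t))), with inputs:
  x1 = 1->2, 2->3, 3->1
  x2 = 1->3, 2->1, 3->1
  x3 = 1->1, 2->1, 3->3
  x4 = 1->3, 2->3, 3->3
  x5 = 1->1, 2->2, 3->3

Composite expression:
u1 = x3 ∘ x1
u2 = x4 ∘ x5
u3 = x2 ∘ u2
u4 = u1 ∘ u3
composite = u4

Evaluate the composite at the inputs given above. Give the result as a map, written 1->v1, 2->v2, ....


(x3 ∘ x1) = 1->1, 2->3, 3->1
(x4 ∘ x5) = 1->3, 2->3, 3->3
(x2 ∘ (x4 ∘ x5)) = 1->1, 2->1, 3->1
((x3 ∘ x1) ∘ (x2 ∘ (x4 ∘ x5))) = 1->1, 2->1, 3->1

1->1, 2->1, 3->1


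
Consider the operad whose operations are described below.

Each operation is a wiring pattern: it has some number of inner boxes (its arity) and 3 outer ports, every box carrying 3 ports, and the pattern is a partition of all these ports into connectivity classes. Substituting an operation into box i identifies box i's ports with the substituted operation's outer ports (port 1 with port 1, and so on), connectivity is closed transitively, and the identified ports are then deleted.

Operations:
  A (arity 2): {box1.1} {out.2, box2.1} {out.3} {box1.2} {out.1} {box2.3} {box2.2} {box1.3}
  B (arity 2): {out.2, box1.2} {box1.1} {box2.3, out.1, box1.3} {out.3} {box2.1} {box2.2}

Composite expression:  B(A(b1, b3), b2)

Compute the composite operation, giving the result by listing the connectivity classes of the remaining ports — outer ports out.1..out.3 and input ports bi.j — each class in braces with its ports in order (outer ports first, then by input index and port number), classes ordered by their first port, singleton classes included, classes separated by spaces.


Treat the ports identified at B as solder joints: merge, then drop.
after A, the pattern on (b1, b3) reads {out.1} {out.2, b3.1} {out.3} {b1.1} {b1.2} {b1.3} {b3.2} {b3.3} (out.j = its outer ports)
after B, the pattern on (b1, b3, b2) reads {out.1, b2.3} {out.2, b3.1} {out.3} {b1.1} {b1.2} {b1.3} {b2.1} {b2.2} {b3.2} {b3.3} (out.j = its outer ports)

{out.1, b2.3} {out.2, b3.1} {out.3} {b1.1} {b1.2} {b1.3} {b2.1} {b2.2} {b3.2} {b3.3}
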